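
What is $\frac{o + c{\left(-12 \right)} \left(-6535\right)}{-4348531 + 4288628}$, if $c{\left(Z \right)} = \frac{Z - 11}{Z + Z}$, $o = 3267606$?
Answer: $- \frac{78272239}{1437672} \approx -54.444$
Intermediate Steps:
$c{\left(Z \right)} = \frac{-11 + Z}{2 Z}$
$\frac{o + c{\left(-12 \right)} \left(-6535\right)}{-4348531 + 4288628} = \frac{3267606 + \frac{-11 - 12}{2 \left(-12\right)} \left(-6535\right)}{-4348531 + 4288628} = \frac{3267606 + \frac{1}{2} \left(- \frac{1}{12}\right) \left(-23\right) \left(-6535\right)}{-59903} = \left(3267606 + \frac{23}{24} \left(-6535\right)\right) \left(- \frac{1}{59903}\right) = \left(3267606 - \frac{150305}{24}\right) \left(- \frac{1}{59903}\right) = \frac{78272239}{24} \left(- \frac{1}{59903}\right) = - \frac{78272239}{1437672}$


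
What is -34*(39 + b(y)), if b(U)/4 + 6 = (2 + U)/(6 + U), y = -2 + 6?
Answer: -2958/5 ≈ -591.60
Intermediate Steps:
y = 4
b(U) = -24 + 4*(2 + U)/(6 + U) (b(U) = -24 + 4*((2 + U)/(6 + U)) = -24 + 4*(2 + U)/(6 + U))
-34*(39 + b(y)) = -34*(39 + 4*(-34 - 5*4)/(6 + 4)) = -34*(39 + 4*(-34 - 20)/10) = -34*(39 + 4*(1/10)*(-54)) = -34*(39 - 108/5) = -34*87/5 = -2958/5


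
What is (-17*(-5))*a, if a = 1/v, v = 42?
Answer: 85/42 ≈ 2.0238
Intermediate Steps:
a = 1/42 ≈ 0.023810
(-17*(-5))*a = -17*(-5)*(1/42) = 85*(1/42) = 85/42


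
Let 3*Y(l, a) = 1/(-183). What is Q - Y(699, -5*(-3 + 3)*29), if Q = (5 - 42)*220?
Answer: -4468859/549 ≈ -8140.0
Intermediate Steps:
Y(l, a) = -1/549 (Y(l, a) = (⅓)/(-183) = (⅓)*(-1/183) = -1/549)
Q = -8140 (Q = -37*220 = -8140)
Q - Y(699, -5*(-3 + 3)*29) = -8140 - 1*(-1/549) = -8140 + 1/549 = -4468859/549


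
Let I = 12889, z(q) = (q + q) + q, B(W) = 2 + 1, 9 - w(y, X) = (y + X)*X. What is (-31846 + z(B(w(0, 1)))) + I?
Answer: -18948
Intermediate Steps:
w(y, X) = 9 - X*(X + y) (w(y, X) = 9 - (y + X)*X = 9 - (X + y)*X = 9 - X*(X + y))
B(W) = 3
z(q) = 3*q (z(q) = 2*q + q = 3*q)
(-31846 + z(B(w(0, 1)))) + I = (-31846 + 3*3) + 12889 = (-31846 + 9) + 12889 = -31837 + 12889 = -18948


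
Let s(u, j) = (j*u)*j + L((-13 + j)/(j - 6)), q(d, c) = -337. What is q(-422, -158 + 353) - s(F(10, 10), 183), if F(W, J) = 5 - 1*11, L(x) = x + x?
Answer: 35505329/177 ≈ 2.0060e+5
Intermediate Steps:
L(x) = 2*x
F(W, J) = -6 (F(W, J) = 5 - 11 = -6)
s(u, j) = u*j**2 + 2*(-13 + j)/(-6 + j) (s(u, j) = (j*u)*j + 2*((-13 + j)/(j - 6)) = u*j**2 + 2*((-13 + j)/(-6 + j)) = u*j**2 + 2*(-13 + j)/(-6 + j))
q(-422, -158 + 353) - s(F(10, 10), 183) = -337 - (-26 + 2*183 - 6*183**2*(-6 + 183))/(-6 + 183) = -337 - (-26 + 366 - 6*33489*177)/177 = -337 - (-26 + 366 - 35565318)/177 = -337 - (-35564978)/177 = -337 - 1*(-35564978/177) = -337 + 35564978/177 = 35505329/177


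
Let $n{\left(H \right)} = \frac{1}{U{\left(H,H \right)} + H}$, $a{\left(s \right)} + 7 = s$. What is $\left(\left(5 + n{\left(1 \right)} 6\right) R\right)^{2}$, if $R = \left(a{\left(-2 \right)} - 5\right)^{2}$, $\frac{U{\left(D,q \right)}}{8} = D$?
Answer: $\frac{11102224}{9} \approx 1.2336 \cdot 10^{6}$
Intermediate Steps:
$U{\left(D,q \right)} = 8 D$
$a{\left(s \right)} = -7 + s$
$n{\left(H \right)} = \frac{1}{9 H}$ ($n{\left(H \right)} = \frac{1}{8 H + H} = \frac{1}{9 H}$)
$R = 196$ ($R = \left(\left(-7 - 2\right) - 5\right)^{2} = \left(-9 - 5\right)^{2} = \left(-14\right)^{2} = 196$)
$\left(\left(5 + n{\left(1 \right)} 6\right) R\right)^{2} = \left(\left(5 + \frac{1}{9 \cdot 1} \cdot 6\right) 196\right)^{2} = \left(\left(5 + \frac{1}{9} \cdot 1 \cdot 6\right) 196\right)^{2} = \left(\left(5 + \frac{1}{9} \cdot 6\right) 196\right)^{2} = \left(\left(5 + \frac{2}{3}\right) 196\right)^{2} = \left(\frac{17}{3} \cdot 196\right)^{2} = \left(\frac{3332}{3}\right)^{2} = \frac{11102224}{9}$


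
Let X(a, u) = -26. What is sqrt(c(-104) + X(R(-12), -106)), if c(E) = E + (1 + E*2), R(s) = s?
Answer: I*sqrt(337) ≈ 18.358*I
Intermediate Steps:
c(E) = 1 + 3*E (c(E) = E + (1 + 2*E) = 1 + 3*E)
sqrt(c(-104) + X(R(-12), -106)) = sqrt((1 + 3*(-104)) - 26) = sqrt((1 - 312) - 26) = sqrt(-311 - 26) = sqrt(-337) = I*sqrt(337)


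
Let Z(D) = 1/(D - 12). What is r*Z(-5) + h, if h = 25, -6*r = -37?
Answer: 2513/102 ≈ 24.637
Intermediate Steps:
r = 37/6 (r = -1/6*(-37) = 37/6 ≈ 6.1667)
Z(D) = 1/(-12 + D)
r*Z(-5) + h = 37/(6*(-12 - 5)) + 25 = (37/6)/(-17) + 25 = (37/6)*(-1/17) + 25 = -37/102 + 25 = 2513/102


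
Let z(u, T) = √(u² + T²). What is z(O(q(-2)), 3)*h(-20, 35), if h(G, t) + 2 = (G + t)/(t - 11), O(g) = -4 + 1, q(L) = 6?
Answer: -33*√2/8 ≈ -5.8336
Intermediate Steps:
O(g) = -3
h(G, t) = -2 + (G + t)/(-11 + t) (h(G, t) = -2 + (G + t)/(t - 11) = -2 + (G + t)/(-11 + t))
z(u, T) = √(T² + u²)
z(O(q(-2)), 3)*h(-20, 35) = √(3² + (-3)²)*((22 - 20 - 1*35)/(-11 + 35)) = √(9 + 9)*((22 - 20 - 35)/24) = √18*((1/24)*(-33)) = (3*√2)*(-11/8) = -33*√2/8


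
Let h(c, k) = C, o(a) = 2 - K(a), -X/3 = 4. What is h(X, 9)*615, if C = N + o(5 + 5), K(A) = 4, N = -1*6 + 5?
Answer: -1845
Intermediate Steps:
N = -1 (N = -6 + 5 = -1)
X = -12 (X = -3*4 = -12)
o(a) = -2 (o(a) = 2 - 1*4 = 2 - 4 = -2)
C = -3 (C = -1 - 2 = -3)
h(c, k) = -3
h(X, 9)*615 = -3*615 = -1845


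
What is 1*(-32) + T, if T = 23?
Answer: -9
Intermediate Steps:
1*(-32) + T = 1*(-32) + 23 = -32 + 23 = -9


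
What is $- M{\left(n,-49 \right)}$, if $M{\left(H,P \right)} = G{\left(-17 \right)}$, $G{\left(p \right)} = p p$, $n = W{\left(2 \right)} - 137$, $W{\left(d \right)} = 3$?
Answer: $-289$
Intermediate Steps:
$n = -134$ ($n = 3 - 137 = -134$)
$G{\left(p \right)} = p^{2}$
$M{\left(H,P \right)} = 289$ ($M{\left(H,P \right)} = \left(-17\right)^{2} = 289$)
$- M{\left(n,-49 \right)} = \left(-1\right) 289 = -289$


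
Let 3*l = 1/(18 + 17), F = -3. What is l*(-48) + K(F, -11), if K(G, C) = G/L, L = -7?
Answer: -1/35 ≈ -0.028571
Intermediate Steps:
K(G, C) = -G/7 (K(G, C) = G/(-7) = G*(-⅐) = -G/7)
l = 1/105 (l = 1/(3*(18 + 17)) = (⅓)/35 = (⅓)*(1/35) = 1/105 ≈ 0.0095238)
l*(-48) + K(F, -11) = (1/105)*(-48) - ⅐*(-3) = -16/35 + 3/7 = -1/35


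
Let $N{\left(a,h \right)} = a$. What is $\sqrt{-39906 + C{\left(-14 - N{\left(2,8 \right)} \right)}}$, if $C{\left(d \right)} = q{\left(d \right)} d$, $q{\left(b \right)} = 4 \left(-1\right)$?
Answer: $i \sqrt{39842} \approx 199.6 i$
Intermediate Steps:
$q{\left(b \right)} = -4$
$C{\left(d \right)} = - 4 d$
$\sqrt{-39906 + C{\left(-14 - N{\left(2,8 \right)} \right)}} = \sqrt{-39906 - 4 \left(-14 - 2\right)} = \sqrt{-39906 - -64} = \sqrt{-39906 + 64} = \sqrt{-39842} = i \sqrt{39842}$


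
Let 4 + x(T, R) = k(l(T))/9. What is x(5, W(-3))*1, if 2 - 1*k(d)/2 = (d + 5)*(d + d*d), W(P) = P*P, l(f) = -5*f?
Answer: 23968/9 ≈ 2663.1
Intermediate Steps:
W(P) = P²
k(d) = 4 - 2*(5 + d)*(d + d²) (k(d) = 4 - 2*(d + 5)*(d + d*d) = 4 - 2*(5 + d)*(d + d²))
x(T, R) = -32/9 - 100*T²/3 + 50*T/9 + 250*T³/9 (x(T, R) = -4 + (4 - 12*25*T² - (-50)*T - 2*(-125*T³))/9 = -4 + (4 - 300*T² + 50*T - (-250)*T³)*(⅑) = -4 + (4 - 300*T² + 50*T + 250*T³)*(⅑) = -4 + (4/9 - 100*T²/3 + 50*T/9 + 250*T³/9) = -32/9 - 100*T²/3 + 50*T/9 + 250*T³/9)
x(5, W(-3))*1 = (-32/9 - 100/3*5² + (50/9)*5 + (250/9)*5³)*1 = (-32/9 - 100/3*25 + 250/9 + (250/9)*125)*1 = (-32/9 - 2500/3 + 250/9 + 31250/9)*1 = (23968/9)*1 = 23968/9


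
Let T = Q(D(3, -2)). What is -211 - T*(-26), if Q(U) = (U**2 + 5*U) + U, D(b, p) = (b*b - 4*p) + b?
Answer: 13309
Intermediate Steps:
D(b, p) = b + b**2 - 4*p (D(b, p) = (b**2 - 4*p) + b = b + b**2 - 4*p)
Q(U) = U**2 + 6*U
T = 520 (T = (3 + 3**2 - 4*(-2))*(6 + (3 + 3**2 - 4*(-2))) = (3 + 9 + 8)*(6 + (3 + 9 + 8)) = 20*(6 + 20) = 20*26 = 520)
-211 - T*(-26) = -211 - 520*(-26) = -211 - 1*(-13520) = -211 + 13520 = 13309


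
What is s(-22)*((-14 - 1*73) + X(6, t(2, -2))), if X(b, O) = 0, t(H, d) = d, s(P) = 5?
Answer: -435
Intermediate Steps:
s(-22)*((-14 - 1*73) + X(6, t(2, -2))) = 5*((-14 - 1*73) + 0) = 5*((-14 - 73) + 0) = 5*(-87 + 0) = 5*(-87) = -435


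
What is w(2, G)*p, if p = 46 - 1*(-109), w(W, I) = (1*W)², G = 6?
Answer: 620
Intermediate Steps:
w(W, I) = W²
p = 155 (p = 46 + 109 = 155)
w(2, G)*p = 2²*155 = 4*155 = 620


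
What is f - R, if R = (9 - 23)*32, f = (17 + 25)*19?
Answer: 1246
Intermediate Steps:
f = 798 (f = 42*19 = 798)
R = -448 (R = -14*32 = -448)
f - R = 798 - 1*(-448) = 798 + 448 = 1246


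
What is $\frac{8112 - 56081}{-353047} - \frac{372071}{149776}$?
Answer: $- \frac{5398867191}{2299042064} \approx -2.3483$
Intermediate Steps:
$\frac{8112 - 56081}{-353047} - \frac{372071}{149776} = \left(-47969\right) \left(- \frac{1}{353047}\right) - \frac{16177}{6512} = \frac{47969}{353047} - \frac{16177}{6512} = - \frac{5398867191}{2299042064}$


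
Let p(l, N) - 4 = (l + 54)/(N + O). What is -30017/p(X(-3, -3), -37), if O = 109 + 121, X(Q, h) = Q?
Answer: -5793281/823 ≈ -7039.2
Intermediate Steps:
O = 230
p(l, N) = 4 + (54 + l)/(230 + N) (p(l, N) = 4 + (l + 54)/(N + 230) = 4 + (54 + l)/(230 + N))
-30017/p(X(-3, -3), -37) = -30017*(230 - 37)/(974 - 3 + 4*(-37)) = -30017*193/(974 - 3 - 148) = -30017/((1/193)*823) = -30017/823/193 = -30017*193/823 = -5793281/823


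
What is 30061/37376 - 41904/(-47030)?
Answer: 1489986367/878896640 ≈ 1.6953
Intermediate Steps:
30061/37376 - 41904/(-47030) = 30061*(1/37376) - 41904*(-1/47030) = 30061/37376 + 20952/23515 = 1489986367/878896640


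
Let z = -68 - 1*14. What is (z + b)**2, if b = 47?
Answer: 1225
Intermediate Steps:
z = -82 (z = -68 - 14 = -82)
(z + b)**2 = (-82 + 47)**2 = (-35)**2 = 1225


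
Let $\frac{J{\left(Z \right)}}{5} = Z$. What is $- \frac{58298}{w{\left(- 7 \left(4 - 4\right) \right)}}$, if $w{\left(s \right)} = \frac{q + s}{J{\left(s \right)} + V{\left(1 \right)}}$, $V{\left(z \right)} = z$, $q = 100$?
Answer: $- \frac{29149}{50} \approx -582.98$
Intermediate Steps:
$J{\left(Z \right)} = 5 Z$
$w{\left(s \right)} = \frac{100 + s}{1 + 5 s}$ ($w{\left(s \right)} = \frac{100 + s}{5 s + 1} = \frac{100 + s}{1 + 5 s}$)
$- \frac{58298}{w{\left(- 7 \left(4 - 4\right) \right)}} = - \frac{58298}{\frac{1}{1 + 5 \left(- 7 \left(4 - 4\right)\right)} \left(100 - 7 \left(4 - 4\right)\right)} = - \frac{58298}{\frac{1}{1 + 5 \left(\left(-7\right) 0\right)} \left(100 - 0\right)} = - \frac{58298}{\frac{1}{1 + 5 \cdot 0} \left(100 + 0\right)} = - \frac{58298}{\frac{1}{1 + 0} \cdot 100} = - \frac{58298}{1^{-1} \cdot 100} = - \frac{58298}{1 \cdot 100} = - \frac{58298}{100} = \left(-58298\right) \frac{1}{100} = - \frac{29149}{50}$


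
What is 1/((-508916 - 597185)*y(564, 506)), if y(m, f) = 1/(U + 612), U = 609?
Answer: -1221/1106101 ≈ -0.0011039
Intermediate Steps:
y(m, f) = 1/1221 (y(m, f) = 1/(609 + 612) = 1/1221)
1/((-508916 - 597185)*y(564, 506)) = 1/((-508916 - 597185)*(1/1221)) = 1221/(-1106101) = -1/1106101*1221 = -1221/1106101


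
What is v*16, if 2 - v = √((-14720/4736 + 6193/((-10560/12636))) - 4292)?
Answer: 32 - 4*I*√6409984155/185 ≈ 32.0 - 1731.1*I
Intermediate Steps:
v = 2 - I*√6409984155/740 (v = 2 - √((-14720/4736 + 6193/((-10560/12636))) - 4292) = 2 - √((-14720*1/4736 + 6193/((-10560*1/12636))) - 4292) = 2 - √((-115/37 + 6193/(-880/1053)) - 4292) = 2 - √((-115/37 + 6193*(-1053/880)) - 4292) = 2 - √((-115/37 - 592839/80) - 4292) = 2 - √(-21944243/2960 - 4292) = 2 - √(-34648563/2960) = 2 - I*√6409984155/740 ≈ 2.0 - 108.19*I)
v*16 = (2 - I*√6409984155/740)*16 = 32 - 4*I*√6409984155/185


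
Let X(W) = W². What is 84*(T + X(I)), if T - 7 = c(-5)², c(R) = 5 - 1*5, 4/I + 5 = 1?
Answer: 672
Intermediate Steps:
I = -1 (I = 4/(-5 + 1) = 4/(-4) = 4*(-¼) = -1)
c(R) = 0 (c(R) = 5 - 5 = 0)
T = 7 (T = 7 + 0² = 7 + 0 = 7)
84*(T + X(I)) = 84*(7 + (-1)²) = 84*(7 + 1) = 84*8 = 672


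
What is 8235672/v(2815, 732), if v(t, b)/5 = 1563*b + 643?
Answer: 8235672/5723795 ≈ 1.4388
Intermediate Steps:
v(t, b) = 3215 + 7815*b (v(t, b) = 5*(1563*b + 643) = 5*(643 + 1563*b) = 3215 + 7815*b)
8235672/v(2815, 732) = 8235672/(3215 + 7815*732) = 8235672/(3215 + 5720580) = 8235672/5723795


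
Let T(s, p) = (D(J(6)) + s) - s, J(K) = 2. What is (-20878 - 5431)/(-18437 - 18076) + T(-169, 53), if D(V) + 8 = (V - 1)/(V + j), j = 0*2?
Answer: -495077/73026 ≈ -6.7795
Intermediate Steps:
j = 0
D(V) = -8 + (-1 + V)/V (D(V) = -8 + (V - 1)/(V + 0) = -8 + (-1 + V)/V)
T(s, p) = -15/2 (T(s, p) = ((-7 - 1/2) + s) - s = ((-7 - 1*½) + s) - s = ((-7 - ½) + s) - s = (-15/2 + s) - s = -15/2)
(-20878 - 5431)/(-18437 - 18076) + T(-169, 53) = (-20878 - 5431)/(-18437 - 18076) - 15/2 = -26309/(-36513) - 15/2 = -26309*(-1/36513) - 15/2 = 26309/36513 - 15/2 = -495077/73026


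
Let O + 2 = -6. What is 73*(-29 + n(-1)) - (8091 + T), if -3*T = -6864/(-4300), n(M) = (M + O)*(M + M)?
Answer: -9560478/1075 ≈ -8893.5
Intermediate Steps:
O = -8 (O = -2 - 6 = -8)
n(M) = 2*M*(-8 + M) (n(M) = (M - 8)*(M + M) = (-8 + M)*(2*M) = 2*M*(-8 + M))
T = -572/1075 (T = -(-2288)/(-4300) = -(-2288)*(-1)/4300 = -1/3*1716/1075 = -572/1075 ≈ -0.53209)
73*(-29 + n(-1)) - (8091 + T) = 73*(-29 + 2*(-1)*(-8 - 1)) - (8091 - 572/1075) = 73*(-29 + 2*(-1)*(-9)) - 1*8697253/1075 = 73*(-29 + 18) - 8697253/1075 = 73*(-11) - 8697253/1075 = -803 - 8697253/1075 = -9560478/1075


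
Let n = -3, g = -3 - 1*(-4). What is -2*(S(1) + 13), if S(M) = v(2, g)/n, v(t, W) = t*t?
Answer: -70/3 ≈ -23.333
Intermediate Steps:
g = 1 (g = -3 + 4 = 1)
v(t, W) = t**2
S(M) = -4/3 (S(M) = 2**2/(-3) = 4*(-1/3) = -4/3)
-2*(S(1) + 13) = -2*(-4/3 + 13) = -2*35/3 = -70/3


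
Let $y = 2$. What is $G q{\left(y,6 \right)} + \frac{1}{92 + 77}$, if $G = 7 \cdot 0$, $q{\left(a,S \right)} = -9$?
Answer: $\frac{1}{169} \approx 0.0059172$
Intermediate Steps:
$G = 0$
$G q{\left(y,6 \right)} + \frac{1}{92 + 77} = 0 \left(-9\right) + \frac{1}{92 + 77} = 0 + \frac{1}{169} = \frac{1}{169}$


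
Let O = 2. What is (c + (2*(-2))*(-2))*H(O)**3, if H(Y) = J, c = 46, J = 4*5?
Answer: 432000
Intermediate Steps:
J = 20
H(Y) = 20
(c + (2*(-2))*(-2))*H(O)**3 = (46 + (2*(-2))*(-2))*20**3 = (46 - 4*(-2))*8000 = (46 + 8)*8000 = 54*8000 = 432000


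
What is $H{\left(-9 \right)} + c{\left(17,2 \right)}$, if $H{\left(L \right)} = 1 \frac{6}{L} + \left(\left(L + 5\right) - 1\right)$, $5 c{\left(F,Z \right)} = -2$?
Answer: $- \frac{91}{15} \approx -6.0667$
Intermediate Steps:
$c{\left(F,Z \right)} = - \frac{2}{5}$ ($c{\left(F,Z \right)} = \frac{1}{5} \left(-2\right) = - \frac{2}{5}$)
$H{\left(L \right)} = 4 + L + \frac{6}{L}$ ($H{\left(L \right)} = \frac{6}{L} + \left(\left(5 + L\right) - 1\right) = \frac{6}{L} + \left(4 + L\right) = 4 + L + \frac{6}{L}$)
$H{\left(-9 \right)} + c{\left(17,2 \right)} = \left(4 - 9 + \frac{6}{-9}\right) - \frac{2}{5} = \left(4 - 9 + 6 \left(- \frac{1}{9}\right)\right) - \frac{2}{5} = \left(4 - 9 - \frac{2}{3}\right) - \frac{2}{5} = - \frac{17}{3} - \frac{2}{5} = - \frac{91}{15}$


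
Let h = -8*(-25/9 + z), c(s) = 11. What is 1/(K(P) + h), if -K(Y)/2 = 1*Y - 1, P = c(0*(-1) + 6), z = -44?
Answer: 9/3188 ≈ 0.0028231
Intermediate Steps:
h = 3368/9 (h = -8*(-25/9 - 44) = -8*(-421/9) = 3368/9 ≈ 374.22)
P = 11
K(Y) = 2 - 2*Y (K(Y) = -2*(1*Y - 1) = -2*(Y - 1) = -2*(-1 + Y) = 2 - 2*Y)
1/(K(P) + h) = 1/((2 - 2*11) + 3368/9) = 1/((2 - 22) + 3368/9) = 1/(-20 + 3368/9) = 1/(3188/9) = 9/3188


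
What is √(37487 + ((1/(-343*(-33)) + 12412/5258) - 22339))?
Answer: √2262761672223129/386463 ≈ 123.09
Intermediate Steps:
√(37487 + ((1/(-343*(-33)) + 12412/5258) - 22339)) = √(37487 + ((1/11319 + 12412*(1/5258)) - 22339)) = √(37487 + ((1*(1/11319) + 6206/2629) - 22339)) = √(37487 + ((1/11319 + 6206/2629) - 22339)) = √(37487 + (6386213/2705241 - 22339)) = √(37487 - 60425992486/2705241) = √(40985376881/2705241) = √2262761672223129/386463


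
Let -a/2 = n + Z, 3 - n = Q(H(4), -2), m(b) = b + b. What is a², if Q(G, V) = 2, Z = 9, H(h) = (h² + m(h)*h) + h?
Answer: 400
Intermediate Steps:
m(b) = 2*b
H(h) = h + 3*h² (H(h) = (h² + (2*h)*h) + h = (h² + 2*h²) + h = 3*h² + h = h + 3*h²)
n = 1 (n = 3 - 1*2 = 3 - 2 = 1)
a = -20 (a = -2*(1 + 9) = -2*10 = -20)
a² = (-20)² = 400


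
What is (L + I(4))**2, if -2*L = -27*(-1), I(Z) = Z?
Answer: 361/4 ≈ 90.250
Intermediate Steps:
L = -27/2 (L = -(-27)*(-1)/2 = -1/2*27 = -27/2 ≈ -13.500)
(L + I(4))**2 = (-27/2 + 4)**2 = (-19/2)**2 = 361/4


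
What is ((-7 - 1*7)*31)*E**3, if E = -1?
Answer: 434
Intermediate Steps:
((-7 - 1*7)*31)*E**3 = ((-7 - 1*7)*31)*(-1)**3 = ((-7 - 7)*31)*(-1) = -14*31*(-1) = -434*(-1) = 434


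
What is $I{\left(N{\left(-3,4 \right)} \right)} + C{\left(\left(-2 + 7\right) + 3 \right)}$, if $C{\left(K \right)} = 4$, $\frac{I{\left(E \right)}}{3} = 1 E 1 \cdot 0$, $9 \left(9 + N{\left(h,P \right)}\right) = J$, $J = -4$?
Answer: $4$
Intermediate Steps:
$N{\left(h,P \right)} = - \frac{85}{9}$ ($N{\left(h,P \right)} = -9 + \frac{1}{9} \left(-4\right) = -9 - \frac{4}{9} = - \frac{85}{9}$)
$I{\left(E \right)} = 0$ ($I{\left(E \right)} = 3 \cdot 1 E 1 \cdot 0 = 3 \cdot 1 E 0 = 3 E 0 = 3 \cdot 0 = 0$)
$I{\left(N{\left(-3,4 \right)} \right)} + C{\left(\left(-2 + 7\right) + 3 \right)} = 0 + 4 = 4$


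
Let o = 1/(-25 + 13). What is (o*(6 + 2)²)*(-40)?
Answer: 640/3 ≈ 213.33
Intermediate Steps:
o = -1/12 (o = 1/(-12) = -1/12 ≈ -0.083333)
(o*(6 + 2)²)*(-40) = -(6 + 2)²/12*(-40) = -1/12*8²*(-40) = -1/12*64*(-40) = -16/3*(-40) = 640/3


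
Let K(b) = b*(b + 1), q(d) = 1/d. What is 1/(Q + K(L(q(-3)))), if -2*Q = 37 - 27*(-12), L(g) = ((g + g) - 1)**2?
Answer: -162/27541 ≈ -0.0058821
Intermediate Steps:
L(g) = (-1 + 2*g)**2 (L(g) = (2*g - 1)**2 = (-1 + 2*g)**2)
K(b) = b*(1 + b)
Q = -361/2 (Q = -(37 - 27*(-12))/2 = -(37 + 324)/2 = -1/2*361 = -361/2 ≈ -180.50)
1/(Q + K(L(q(-3)))) = 1/(-361/2 + (-1 + 2/(-3))**2*(1 + (-1 + 2/(-3))**2)) = 1/(-361/2 + (-1 + 2*(-1/3))**2*(1 + (-1 + 2*(-1/3))**2)) = 1/(-361/2 + (-1 - 2/3)**2*(1 + (-1 - 2/3)**2)) = 1/(-361/2 + (-5/3)**2*(1 + (-5/3)**2)) = 1/(-361/2 + 25*(1 + 25/9)/9) = 1/(-361/2 + (25/9)*(34/9)) = 1/(-361/2 + 850/81) = 1/(-27541/162) = -162/27541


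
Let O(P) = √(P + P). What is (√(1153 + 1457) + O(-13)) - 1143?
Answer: -1143 + 3*√290 + I*√26 ≈ -1091.9 + 5.099*I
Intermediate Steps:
O(P) = √2*√P (O(P) = √(2*P) = √2*√P)
(√(1153 + 1457) + O(-13)) - 1143 = (√(1153 + 1457) + √2*√(-13)) - 1143 = (√2610 + √2*(I*√13)) - 1143 = (3*√290 + I*√26) - 1143 = -1143 + 3*√290 + I*√26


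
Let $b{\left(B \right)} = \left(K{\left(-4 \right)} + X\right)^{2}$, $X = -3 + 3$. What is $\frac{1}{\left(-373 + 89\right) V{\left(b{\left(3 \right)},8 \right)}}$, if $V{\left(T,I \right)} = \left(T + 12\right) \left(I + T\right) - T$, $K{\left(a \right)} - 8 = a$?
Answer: $- \frac{1}{186304} \approx -5.3676 \cdot 10^{-6}$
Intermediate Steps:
$K{\left(a \right)} = 8 + a$
$X = 0$
$b{\left(B \right)} = 16$ ($b{\left(B \right)} = \left(\left(8 - 4\right) + 0\right)^{2} = \left(4 + 0\right)^{2} = 4^{2} = 16$)
$V{\left(T,I \right)} = - T + \left(12 + T\right) \left(I + T\right)$ ($V{\left(T,I \right)} = \left(12 + T\right) \left(I + T\right) - T = - T + \left(12 + T\right) \left(I + T\right)$)
$\frac{1}{\left(-373 + 89\right) V{\left(b{\left(3 \right)},8 \right)}} = \frac{1}{\left(-373 + 89\right) \left(16^{2} + 11 \cdot 16 + 12 \cdot 8 + 8 \cdot 16\right)} = \frac{1}{\left(-284\right) \left(256 + 176 + 96 + 128\right)} = \frac{1}{\left(-284\right) 656} = \frac{1}{-186304} = - \frac{1}{186304}$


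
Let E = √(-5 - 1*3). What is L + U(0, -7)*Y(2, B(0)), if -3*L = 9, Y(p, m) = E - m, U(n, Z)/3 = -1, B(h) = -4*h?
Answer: -3 - 6*I*√2 ≈ -3.0 - 8.4853*I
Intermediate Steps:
U(n, Z) = -3 (U(n, Z) = 3*(-1) = -3)
E = 2*I*√2 (E = √(-5 - 3) = √(-8) = 2*I*√2 ≈ 2.8284*I)
Y(p, m) = -m + 2*I*√2 (Y(p, m) = 2*I*√2 - m = -m + 2*I*√2)
L = -3 (L = -⅓*9 = -3)
L + U(0, -7)*Y(2, B(0)) = -3 - 3*(-(-4)*0 + 2*I*√2) = -3 - 3*(-1*0 + 2*I*√2) = -3 - 3*(0 + 2*I*√2) = -3 - 6*I*√2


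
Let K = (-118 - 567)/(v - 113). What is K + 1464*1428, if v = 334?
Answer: 462020147/221 ≈ 2.0906e+6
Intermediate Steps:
K = -685/221 (K = (-118 - 567)/(334 - 113) = -685/221 ≈ -3.0995)
K + 1464*1428 = -685/221 + 1464*1428 = -685/221 + 2090592 = 462020147/221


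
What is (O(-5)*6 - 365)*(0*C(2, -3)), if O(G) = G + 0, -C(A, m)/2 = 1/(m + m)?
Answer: 0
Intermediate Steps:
C(A, m) = -1/m (C(A, m) = -2/(m + m) = -2*1/(2*m) = -1/m)
O(G) = G
(O(-5)*6 - 365)*(0*C(2, -3)) = (-5*6 - 365)*(0*(-1/(-3))) = (-30 - 365)*(0*(-1*(-⅓))) = -0/3 = -395*0 = 0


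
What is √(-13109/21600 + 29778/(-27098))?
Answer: I*√40583285095854/4877640 ≈ 1.3061*I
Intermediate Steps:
√(-13109/21600 + 29778/(-27098)) = √(-13109*1/21600 + 29778*(-1/27098)) = √(-13109/21600 - 14889/13549) = √(-499216241/292658400) = I*√40583285095854/4877640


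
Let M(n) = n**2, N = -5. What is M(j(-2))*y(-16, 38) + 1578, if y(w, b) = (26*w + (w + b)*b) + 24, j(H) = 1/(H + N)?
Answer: 77766/49 ≈ 1587.1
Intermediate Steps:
j(H) = 1/(-5 + H) (j(H) = 1/(H - 5) = 1/(-5 + H))
y(w, b) = 24 + 26*w + b*(b + w) (y(w, b) = (26*w + (b + w)*b) + 24 = (26*w + b*(b + w)) + 24 = 24 + 26*w + b*(b + w))
M(j(-2))*y(-16, 38) + 1578 = (1/(-5 - 2))**2*(24 + 38**2 + 26*(-16) + 38*(-16)) + 1578 = (1/(-7))**2*(24 + 1444 - 416 - 608) + 1578 = (-1/7)**2*444 + 1578 = (1/49)*444 + 1578 = 444/49 + 1578 = 77766/49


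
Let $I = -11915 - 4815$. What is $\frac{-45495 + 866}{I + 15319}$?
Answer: $\frac{44629}{1411} \approx 31.629$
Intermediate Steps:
$I = -16730$ ($I = -11915 - 4815 = -16730$)
$\frac{-45495 + 866}{I + 15319} = \frac{-45495 + 866}{-16730 + 15319} = - \frac{44629}{-1411} = \left(-44629\right) \left(- \frac{1}{1411}\right) = \frac{44629}{1411}$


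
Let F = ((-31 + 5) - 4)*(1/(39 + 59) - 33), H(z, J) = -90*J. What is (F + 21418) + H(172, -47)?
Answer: 1305247/49 ≈ 26638.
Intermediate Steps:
F = 48495/49 (F = (-26 - 4)*(1/98 - 33) = -30*(1/98 - 33) = -30*(-3233/98) = 48495/49 ≈ 989.69)
(F + 21418) + H(172, -47) = (48495/49 + 21418) - 90*(-47) = 1097977/49 + 4230 = 1305247/49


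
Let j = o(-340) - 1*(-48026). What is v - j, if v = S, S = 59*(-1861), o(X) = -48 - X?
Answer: -158117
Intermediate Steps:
S = -109799
j = 48318 (j = (-48 - 1*(-340)) - 1*(-48026) = (-48 + 340) + 48026 = 292 + 48026 = 48318)
v = -109799
v - j = -109799 - 1*48318 = -109799 - 48318 = -158117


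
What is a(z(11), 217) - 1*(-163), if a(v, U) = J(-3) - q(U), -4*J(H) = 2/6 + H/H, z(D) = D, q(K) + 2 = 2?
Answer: 488/3 ≈ 162.67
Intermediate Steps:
q(K) = 0 (q(K) = -2 + 2 = 0)
J(H) = -1/3 (J(H) = -(2/6 + H/H)/4 = -(2*(1/6) + 1)/4 = -(1/3 + 1)/4 = -1/4*4/3 = -1/3)
a(v, U) = -1/3 (a(v, U) = -1/3 - 1*0 = -1/3 + 0 = -1/3)
a(z(11), 217) - 1*(-163) = -1/3 - 1*(-163) = -1/3 + 163 = 488/3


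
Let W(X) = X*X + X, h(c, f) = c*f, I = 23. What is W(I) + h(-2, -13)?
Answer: 578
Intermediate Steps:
W(X) = X + X**2 (W(X) = X**2 + X = X + X**2)
W(I) + h(-2, -13) = 23*(1 + 23) - 2*(-13) = 23*24 + 26 = 552 + 26 = 578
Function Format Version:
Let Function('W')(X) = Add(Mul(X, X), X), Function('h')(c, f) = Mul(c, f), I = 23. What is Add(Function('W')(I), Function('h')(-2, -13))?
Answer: 578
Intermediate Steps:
Function('W')(X) = Add(X, Pow(X, 2)) (Function('W')(X) = Add(Pow(X, 2), X) = Add(X, Pow(X, 2)))
Add(Function('W')(I), Function('h')(-2, -13)) = Add(Mul(23, Add(1, 23)), Mul(-2, -13)) = Add(Mul(23, 24), 26) = Add(552, 26) = 578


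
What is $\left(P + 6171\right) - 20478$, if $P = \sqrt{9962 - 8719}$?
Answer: $-14307 + \sqrt{1243} \approx -14272.0$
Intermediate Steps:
$P = \sqrt{1243} \approx 35.256$
$\left(P + 6171\right) - 20478 = \left(\sqrt{1243} + 6171\right) - 20478 = \left(6171 + \sqrt{1243}\right) - 20478 = -14307 + \sqrt{1243}$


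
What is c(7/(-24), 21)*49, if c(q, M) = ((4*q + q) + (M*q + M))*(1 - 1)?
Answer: 0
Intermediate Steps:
c(q, M) = 0 (c(q, M) = (5*q + (M + M*q))*0 = (M + 5*q + M*q)*0 = 0)
c(7/(-24), 21)*49 = 0*49 = 0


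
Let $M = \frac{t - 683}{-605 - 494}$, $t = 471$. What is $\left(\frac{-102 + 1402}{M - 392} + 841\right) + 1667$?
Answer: $\frac{269626517}{107649} \approx 2504.7$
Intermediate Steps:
$M = \frac{212}{1099}$ ($M = \frac{471 - 683}{-605 - 494} = - \frac{212}{-1099} = \left(-212\right) \left(- \frac{1}{1099}\right) = \frac{212}{1099} \approx 0.1929$)
$\left(\frac{-102 + 1402}{M - 392} + 841\right) + 1667 = \left(\frac{-102 + 1402}{\frac{212}{1099} - 392} + 841\right) + 1667 = \left(\frac{1300}{- \frac{430596}{1099}} + 841\right) + 1667 = \left(1300 \left(- \frac{1099}{430596}\right) + 841\right) + 1667 = \left(- \frac{357175}{107649} + 841\right) + 1667 = \frac{90175634}{107649} + 1667 = \frac{269626517}{107649}$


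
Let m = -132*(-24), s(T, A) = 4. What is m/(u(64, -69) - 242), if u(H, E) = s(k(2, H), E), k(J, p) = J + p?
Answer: -1584/119 ≈ -13.311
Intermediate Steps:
u(H, E) = 4
m = 3168
m/(u(64, -69) - 242) = 3168/(4 - 242) = 3168/(-238) = 3168*(-1/238) = -1584/119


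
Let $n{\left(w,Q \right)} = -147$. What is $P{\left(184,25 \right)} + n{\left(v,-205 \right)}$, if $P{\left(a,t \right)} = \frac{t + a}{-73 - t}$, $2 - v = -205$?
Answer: $- \frac{14615}{98} \approx -149.13$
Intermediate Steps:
$v = 207$ ($v = 2 - -205 = 2 + 205 = 207$)
$P{\left(a,t \right)} = \frac{a + t}{-73 - t}$
$P{\left(184,25 \right)} + n{\left(v,-205 \right)} = \frac{\left(-1\right) 184 - 25}{73 + 25} - 147 = \frac{-184 - 25}{98} - 147 = \frac{1}{98} \left(-209\right) - 147 = - \frac{209}{98} - 147 = - \frac{14615}{98}$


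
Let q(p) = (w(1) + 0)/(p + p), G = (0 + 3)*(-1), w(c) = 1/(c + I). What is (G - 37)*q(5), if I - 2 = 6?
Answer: -4/9 ≈ -0.44444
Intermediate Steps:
I = 8 (I = 2 + 6 = 8)
w(c) = 1/(8 + c) (w(c) = 1/(c + 8) = 1/(8 + c))
G = -3 (G = 3*(-1) = -3)
q(p) = 1/(18*p) (q(p) = (1/(8 + 1) + 0)/(p + p) = (1/9 + 0)/((2*p)) = (⅑ + 0)*(1/(2*p)) = (1/(2*p))/9 = 1/(18*p))
(G - 37)*q(5) = (-3 - 37)*((1/18)/5) = -20/(9*5) = -40*1/90 = -4/9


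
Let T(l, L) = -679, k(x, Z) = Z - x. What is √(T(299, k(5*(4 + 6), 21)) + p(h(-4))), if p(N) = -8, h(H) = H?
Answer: I*√687 ≈ 26.211*I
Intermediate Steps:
√(T(299, k(5*(4 + 6), 21)) + p(h(-4))) = √(-679 - 8) = √(-687) = I*√687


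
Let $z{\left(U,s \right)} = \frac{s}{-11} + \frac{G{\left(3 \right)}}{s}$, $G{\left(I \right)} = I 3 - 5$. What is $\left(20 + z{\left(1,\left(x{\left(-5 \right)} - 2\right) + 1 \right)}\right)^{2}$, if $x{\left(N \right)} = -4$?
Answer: $\frac{1168561}{3025} \approx 386.3$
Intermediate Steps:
$G{\left(I \right)} = -5 + 3 I$ ($G{\left(I \right)} = 3 I - 5 = -5 + 3 I$)
$z{\left(U,s \right)} = \frac{4}{s} - \frac{s}{11}$ ($z{\left(U,s \right)} = \frac{s}{-11} + \frac{-5 + 3 \cdot 3}{s} = s \left(- \frac{1}{11}\right) + \frac{-5 + 9}{s} = - \frac{s}{11} + \frac{4}{s} = \frac{4}{s} - \frac{s}{11}$)
$\left(20 + z{\left(1,\left(x{\left(-5 \right)} - 2\right) + 1 \right)}\right)^{2} = \left(20 - \left(- \frac{4}{\left(-4 - 2\right) + 1} + \frac{\left(-4 - 2\right) + 1}{11}\right)\right)^{2} = \left(20 - \left(- \frac{4}{-6 + 1} + \frac{-6 + 1}{11}\right)\right)^{2} = \left(20 + \left(\frac{4}{-5} - - \frac{5}{11}\right)\right)^{2} = \left(20 + \left(4 \left(- \frac{1}{5}\right) + \frac{5}{11}\right)\right)^{2} = \left(20 + \left(- \frac{4}{5} + \frac{5}{11}\right)\right)^{2} = \left(20 - \frac{19}{55}\right)^{2} = \left(\frac{1081}{55}\right)^{2} = \frac{1168561}{3025}$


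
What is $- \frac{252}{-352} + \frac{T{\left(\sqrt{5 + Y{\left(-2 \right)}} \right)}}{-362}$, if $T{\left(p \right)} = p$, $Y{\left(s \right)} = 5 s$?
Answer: $\frac{63}{88} - \frac{i \sqrt{5}}{362} \approx 0.71591 - 0.006177 i$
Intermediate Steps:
$- \frac{252}{-352} + \frac{T{\left(\sqrt{5 + Y{\left(-2 \right)}} \right)}}{-362} = - \frac{252}{-352} + \frac{\sqrt{5 + 5 \left(-2\right)}}{-362} = \left(-252\right) \left(- \frac{1}{352}\right) + \sqrt{5 - 10} \left(- \frac{1}{362}\right) = \frac{63}{88} + \sqrt{-5} \left(- \frac{1}{362}\right) = \frac{63}{88} + i \sqrt{5} \left(- \frac{1}{362}\right) = \frac{63}{88} - \frac{i \sqrt{5}}{362}$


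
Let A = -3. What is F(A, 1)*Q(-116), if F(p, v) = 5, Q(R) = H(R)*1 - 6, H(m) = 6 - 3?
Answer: -15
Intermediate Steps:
H(m) = 3
Q(R) = -3 (Q(R) = 3*1 - 6 = 3 - 6 = -3)
F(A, 1)*Q(-116) = 5*(-3) = -15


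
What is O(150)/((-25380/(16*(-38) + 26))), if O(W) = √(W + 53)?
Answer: 97*√203/4230 ≈ 0.32672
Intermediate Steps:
O(W) = √(53 + W)
O(150)/((-25380/(16*(-38) + 26))) = √(53 + 150)/((-25380/(16*(-38) + 26))) = √203/((-25380/(-608 + 26))) = √203/((-25380/(-582))) = √203/((-25380*(-1/582))) = √203/(4230/97) = √203*(97/4230) = 97*√203/4230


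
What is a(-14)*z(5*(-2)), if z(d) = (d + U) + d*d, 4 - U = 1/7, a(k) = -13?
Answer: -8541/7 ≈ -1220.1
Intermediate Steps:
U = 27/7 (U = 4 - 1/7 = 4 - 1*⅐ = 4 - ⅐ = 27/7 ≈ 3.8571)
z(d) = 27/7 + d + d² (z(d) = (d + 27/7) + d*d = (27/7 + d) + d² = 27/7 + d + d²)
a(-14)*z(5*(-2)) = -13*(27/7 + 5*(-2) + (5*(-2))²) = -13*(27/7 - 10 + (-10)²) = -13*(27/7 - 10 + 100) = -13*657/7 = -8541/7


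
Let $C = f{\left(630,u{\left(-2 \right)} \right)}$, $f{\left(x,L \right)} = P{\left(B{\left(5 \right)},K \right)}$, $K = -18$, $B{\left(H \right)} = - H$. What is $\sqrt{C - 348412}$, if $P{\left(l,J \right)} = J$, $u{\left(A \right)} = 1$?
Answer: $i \sqrt{348430} \approx 590.28 i$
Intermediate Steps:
$f{\left(x,L \right)} = -18$
$C = -18$
$\sqrt{C - 348412} = \sqrt{-18 - 348412} = \sqrt{-348430} = i \sqrt{348430}$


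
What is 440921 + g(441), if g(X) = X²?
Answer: 635402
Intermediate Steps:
440921 + g(441) = 440921 + 441² = 440921 + 194481 = 635402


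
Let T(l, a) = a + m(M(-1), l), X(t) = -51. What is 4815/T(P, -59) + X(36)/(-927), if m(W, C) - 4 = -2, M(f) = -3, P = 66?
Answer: -495622/5871 ≈ -84.419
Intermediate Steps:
m(W, C) = 2 (m(W, C) = 4 - 2 = 2)
T(l, a) = 2 + a (T(l, a) = a + 2 = 2 + a)
4815/T(P, -59) + X(36)/(-927) = 4815/(2 - 59) - 51/(-927) = 4815/(-57) - 51*(-1/927) = 4815*(-1/57) + 17/309 = -1605/19 + 17/309 = -495622/5871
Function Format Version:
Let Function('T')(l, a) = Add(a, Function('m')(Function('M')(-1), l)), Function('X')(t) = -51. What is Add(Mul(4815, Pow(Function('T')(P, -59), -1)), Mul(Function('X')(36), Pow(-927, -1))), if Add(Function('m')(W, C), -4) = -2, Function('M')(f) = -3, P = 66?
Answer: Rational(-495622, 5871) ≈ -84.419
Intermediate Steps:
Function('m')(W, C) = 2 (Function('m')(W, C) = Add(4, -2) = 2)
Function('T')(l, a) = Add(2, a) (Function('T')(l, a) = Add(a, 2) = Add(2, a))
Add(Mul(4815, Pow(Function('T')(P, -59), -1)), Mul(Function('X')(36), Pow(-927, -1))) = Add(Mul(4815, Pow(Add(2, -59), -1)), Mul(-51, Pow(-927, -1))) = Add(Mul(4815, Pow(-57, -1)), Mul(-51, Rational(-1, 927))) = Add(Mul(4815, Rational(-1, 57)), Rational(17, 309)) = Add(Rational(-1605, 19), Rational(17, 309)) = Rational(-495622, 5871)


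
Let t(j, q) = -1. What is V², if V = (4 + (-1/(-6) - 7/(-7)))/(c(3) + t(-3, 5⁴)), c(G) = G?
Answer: 961/144 ≈ 6.6736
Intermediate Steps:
V = 31/12 (V = (4 + (-1/(-6) - 7/(-7)))/(3 - 1) = (4 + (-1*(-⅙) - 7*(-⅐)))/2 = (4 + (⅙ + 1))*(½) = (4 + 7/6)*(½) = (31/6)*(½) = 31/12 ≈ 2.5833)
V² = (31/12)² = 961/144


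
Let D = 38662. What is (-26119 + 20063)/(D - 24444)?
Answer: -3028/7109 ≈ -0.42594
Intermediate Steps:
(-26119 + 20063)/(D - 24444) = (-26119 + 20063)/(38662 - 24444) = -6056/14218 = -6056*1/14218 = -3028/7109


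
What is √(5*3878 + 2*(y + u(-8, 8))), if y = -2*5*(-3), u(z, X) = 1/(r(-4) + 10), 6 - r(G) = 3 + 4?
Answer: 2*√43763/3 ≈ 139.46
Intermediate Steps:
r(G) = -1 (r(G) = 6 - (3 + 4) = 6 - 1*7 = 6 - 7 = -1)
u(z, X) = ⅑ (u(z, X) = 1/(-1 + 10) = 1/9 = ⅑)
y = 30 (y = -10*(-3) = 30)
√(5*3878 + 2*(y + u(-8, 8))) = √(5*3878 + 2*(30 + ⅑)) = √(19390 + 2*(271/9)) = √(19390 + 542/9) = √(175052/9) = 2*√43763/3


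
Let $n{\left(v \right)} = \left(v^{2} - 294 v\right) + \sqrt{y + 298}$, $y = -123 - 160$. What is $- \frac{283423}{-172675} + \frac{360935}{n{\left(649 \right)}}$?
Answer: $\frac{5880772158573321}{1833181897305350} - \frac{72187 \sqrt{15}}{10616371202} \approx 3.2079$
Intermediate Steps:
$y = -283$ ($y = -123 - 160 = -283$)
$n{\left(v \right)} = \sqrt{15} + v^{2} - 294 v$ ($n{\left(v \right)} = \left(v^{2} - 294 v\right) + \sqrt{-283 + 298} = \left(v^{2} - 294 v\right) + \sqrt{15} = \sqrt{15} + v^{2} - 294 v$)
$- \frac{283423}{-172675} + \frac{360935}{n{\left(649 \right)}} = - \frac{283423}{-172675} + \frac{360935}{\sqrt{15} + 649^{2} - 190806} = \left(-283423\right) \left(- \frac{1}{172675}\right) + \frac{360935}{\sqrt{15} + 421201 - 190806} = \frac{283423}{172675} + \frac{360935}{230395 + \sqrt{15}}$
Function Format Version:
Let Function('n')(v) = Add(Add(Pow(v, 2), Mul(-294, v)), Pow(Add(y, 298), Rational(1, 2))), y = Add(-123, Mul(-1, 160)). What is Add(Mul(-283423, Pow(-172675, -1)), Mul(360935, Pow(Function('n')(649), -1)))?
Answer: Add(Rational(5880772158573321, 1833181897305350), Mul(Rational(-72187, 10616371202), Pow(15, Rational(1, 2)))) ≈ 3.2079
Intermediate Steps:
y = -283 (y = Add(-123, -160) = -283)
Function('n')(v) = Add(Pow(15, Rational(1, 2)), Pow(v, 2), Mul(-294, v)) (Function('n')(v) = Add(Add(Pow(v, 2), Mul(-294, v)), Pow(Add(-283, 298), Rational(1, 2))) = Add(Add(Pow(v, 2), Mul(-294, v)), Pow(15, Rational(1, 2))) = Add(Pow(15, Rational(1, 2)), Pow(v, 2), Mul(-294, v)))
Add(Mul(-283423, Pow(-172675, -1)), Mul(360935, Pow(Function('n')(649), -1))) = Add(Mul(-283423, Pow(-172675, -1)), Mul(360935, Pow(Add(Pow(15, Rational(1, 2)), Pow(649, 2), Mul(-294, 649)), -1))) = Add(Mul(-283423, Rational(-1, 172675)), Mul(360935, Pow(Add(Pow(15, Rational(1, 2)), 421201, -190806), -1))) = Add(Rational(283423, 172675), Mul(360935, Pow(Add(230395, Pow(15, Rational(1, 2))), -1)))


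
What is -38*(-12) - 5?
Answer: 451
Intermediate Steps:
-38*(-12) - 5 = 456 - 5 = 451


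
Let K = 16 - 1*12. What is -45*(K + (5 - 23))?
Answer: 630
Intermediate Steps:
K = 4 (K = 16 - 12 = 4)
-45*(K + (5 - 23)) = -45*(4 + (5 - 23)) = -45*(4 - 18) = -45*(-14) = 630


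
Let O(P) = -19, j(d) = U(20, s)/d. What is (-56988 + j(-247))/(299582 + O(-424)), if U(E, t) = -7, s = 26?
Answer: -1279639/6726551 ≈ -0.19024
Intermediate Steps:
j(d) = -7/d
(-56988 + j(-247))/(299582 + O(-424)) = (-56988 - 7/(-247))/(299582 - 19) = (-56988 - 7*(-1/247))/299563 = (-56988 + 7/247)*(1/299563) = -14076029/247*1/299563 = -1279639/6726551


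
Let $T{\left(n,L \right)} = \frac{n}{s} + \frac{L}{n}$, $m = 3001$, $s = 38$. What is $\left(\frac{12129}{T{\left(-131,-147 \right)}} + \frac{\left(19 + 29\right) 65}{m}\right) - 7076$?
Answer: $- \frac{426954754862}{34736575} \approx -12291.0$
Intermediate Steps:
$T{\left(n,L \right)} = \frac{n}{38} + \frac{L}{n}$
$\left(\frac{12129}{T{\left(-131,-147 \right)}} + \frac{\left(19 + 29\right) 65}{m}\right) - 7076 = \left(\frac{12129}{\frac{1}{38} \left(-131\right) - \frac{147}{-131}} + \frac{\left(19 + 29\right) 65}{3001}\right) - 7076 = \left(\frac{12129}{- \frac{131}{38} - - \frac{147}{131}} + 48 \cdot 65 \cdot \frac{1}{3001}\right) - 7076 = \left(\frac{12129}{- \frac{131}{38} + \frac{147}{131}} + 3120 \cdot \frac{1}{3001}\right) - 7076 = \left(\frac{12129}{- \frac{11575}{4978}} + \frac{3120}{3001}\right) - 7076 = \left(12129 \left(- \frac{4978}{11575}\right) + \frac{3120}{3001}\right) - 7076 = \left(- \frac{60378162}{11575} + \frac{3120}{3001}\right) - 7076 = - \frac{181158750162}{34736575} - 7076 = - \frac{426954754862}{34736575}$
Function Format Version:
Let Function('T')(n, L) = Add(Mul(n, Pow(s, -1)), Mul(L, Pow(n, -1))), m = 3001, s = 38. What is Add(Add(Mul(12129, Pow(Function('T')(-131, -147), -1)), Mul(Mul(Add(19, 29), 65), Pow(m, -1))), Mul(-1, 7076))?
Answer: Rational(-426954754862, 34736575) ≈ -12291.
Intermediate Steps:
Function('T')(n, L) = Add(Mul(Rational(1, 38), n), Mul(L, Pow(n, -1))) (Function('T')(n, L) = Add(Mul(n, Pow(38, -1)), Mul(L, Pow(n, -1))) = Add(Mul(n, Rational(1, 38)), Mul(L, Pow(n, -1))) = Add(Mul(Rational(1, 38), n), Mul(L, Pow(n, -1))))
Add(Add(Mul(12129, Pow(Function('T')(-131, -147), -1)), Mul(Mul(Add(19, 29), 65), Pow(m, -1))), Mul(-1, 7076)) = Add(Add(Mul(12129, Pow(Add(Mul(Rational(1, 38), -131), Mul(-147, Pow(-131, -1))), -1)), Mul(Mul(Add(19, 29), 65), Pow(3001, -1))), Mul(-1, 7076)) = Add(Add(Mul(12129, Pow(Add(Rational(-131, 38), Mul(-147, Rational(-1, 131))), -1)), Mul(Mul(48, 65), Rational(1, 3001))), -7076) = Add(Add(Mul(12129, Pow(Add(Rational(-131, 38), Rational(147, 131)), -1)), Mul(3120, Rational(1, 3001))), -7076) = Add(Add(Mul(12129, Pow(Rational(-11575, 4978), -1)), Rational(3120, 3001)), -7076) = Add(Add(Mul(12129, Rational(-4978, 11575)), Rational(3120, 3001)), -7076) = Add(Add(Rational(-60378162, 11575), Rational(3120, 3001)), -7076) = Add(Rational(-181158750162, 34736575), -7076) = Rational(-426954754862, 34736575)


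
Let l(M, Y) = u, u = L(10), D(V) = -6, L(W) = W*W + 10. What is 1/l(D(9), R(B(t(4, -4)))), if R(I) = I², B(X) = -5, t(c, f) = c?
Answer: 1/110 ≈ 0.0090909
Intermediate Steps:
L(W) = 10 + W² (L(W) = W² + 10 = 10 + W²)
u = 110 (u = 10 + 10² = 10 + 100 = 110)
l(M, Y) = 110
1/l(D(9), R(B(t(4, -4)))) = 1/110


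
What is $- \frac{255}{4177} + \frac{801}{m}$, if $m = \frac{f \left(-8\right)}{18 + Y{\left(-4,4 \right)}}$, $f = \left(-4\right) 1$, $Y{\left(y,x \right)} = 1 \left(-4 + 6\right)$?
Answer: $\frac{16726845}{33416} \approx 500.56$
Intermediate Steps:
$Y{\left(y,x \right)} = 2$ ($Y{\left(y,x \right)} = 1 \cdot 2 = 2$)
$f = -4$
$m = \frac{8}{5}$ ($m = \frac{\left(-4\right) \left(-8\right)}{18 + 2} = \frac{32}{20} = 32 \cdot \frac{1}{20} = \frac{8}{5} \approx 1.6$)
$- \frac{255}{4177} + \frac{801}{m} = - \frac{255}{4177} + \frac{801}{\frac{8}{5}} = \left(-255\right) \frac{1}{4177} + 801 \cdot \frac{5}{8} = - \frac{255}{4177} + \frac{4005}{8} = \frac{16726845}{33416}$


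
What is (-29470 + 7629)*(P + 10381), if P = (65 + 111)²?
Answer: -903278237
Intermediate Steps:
P = 30976 (P = 176² = 30976)
(-29470 + 7629)*(P + 10381) = (-29470 + 7629)*(30976 + 10381) = -21841*41357 = -903278237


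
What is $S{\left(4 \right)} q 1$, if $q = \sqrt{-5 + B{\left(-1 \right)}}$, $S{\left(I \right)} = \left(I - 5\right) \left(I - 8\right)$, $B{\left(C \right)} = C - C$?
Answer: $4 i \sqrt{5} \approx 8.9443 i$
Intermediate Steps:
$B{\left(C \right)} = 0$
$S{\left(I \right)} = \left(-8 + I\right) \left(-5 + I\right)$ ($S{\left(I \right)} = \left(-5 + I\right) \left(-8 + I\right) = \left(-8 + I\right) \left(-5 + I\right)$)
$q = i \sqrt{5}$ ($q = \sqrt{-5 + 0} = \sqrt{-5} = i \sqrt{5} \approx 2.2361 i$)
$S{\left(4 \right)} q 1 = \left(40 + 4^{2} - 52\right) i \sqrt{5} \cdot 1 = \left(40 + 16 - 52\right) i \sqrt{5} \cdot 1 = 4 i \sqrt{5} \cdot 1 = 4 i \sqrt{5}$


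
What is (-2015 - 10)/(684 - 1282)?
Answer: 2025/598 ≈ 3.3863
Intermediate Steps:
(-2015 - 10)/(684 - 1282) = -2025/(-598) = -2025*(-1/598) = 2025/598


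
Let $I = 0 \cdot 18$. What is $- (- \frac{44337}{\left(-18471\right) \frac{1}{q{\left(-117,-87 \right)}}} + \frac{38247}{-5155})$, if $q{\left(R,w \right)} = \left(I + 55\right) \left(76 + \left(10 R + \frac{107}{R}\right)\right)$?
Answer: $\frac{536815169430518}{3713502195} \approx 1.4456 \cdot 10^{5}$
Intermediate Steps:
$I = 0$
$q{\left(R,w \right)} = 4180 + 550 R + \frac{5885}{R}$ ($q{\left(R,w \right)} = \left(0 + 55\right) \left(76 + \left(10 R + \frac{107}{R}\right)\right) = 55 \left(76 + 10 R + \frac{107}{R}\right) = 4180 + 550 R + \frac{5885}{R}$)
$- (- \frac{44337}{\left(-18471\right) \frac{1}{q{\left(-117,-87 \right)}}} + \frac{38247}{-5155}) = - (- \frac{44337}{\left(-18471\right) \frac{1}{4180 + 550 \left(-117\right) + \frac{5885}{-117}}} + \frac{38247}{-5155}) = - (- \frac{44337}{\left(-18471\right) \frac{1}{4180 - 64350 + 5885 \left(- \frac{1}{117}\right)}} + 38247 \left(- \frac{1}{5155}\right)) = - (- \frac{44337}{\left(-18471\right) \frac{1}{4180 - 64350 - \frac{5885}{117}}} - \frac{38247}{5155}) = - (- \frac{44337}{\left(-18471\right) \frac{1}{- \frac{7045775}{117}}} - \frac{38247}{5155}) = - (- \frac{44337}{\left(-18471\right) \left(- \frac{117}{7045775}\right)} - \frac{38247}{5155}) = - (- \frac{44337}{\frac{2161107}{7045775}} - \frac{38247}{5155}) = - (\left(-44337\right) \frac{7045775}{2161107} - \frac{38247}{5155}) = - (- \frac{104129508725}{720369} - \frac{38247}{5155}) = \left(-1\right) \left(- \frac{536815169430518}{3713502195}\right) = \frac{536815169430518}{3713502195}$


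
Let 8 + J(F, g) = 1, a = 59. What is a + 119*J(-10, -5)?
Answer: -774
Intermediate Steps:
J(F, g) = -7 (J(F, g) = -8 + 1 = -7)
a + 119*J(-10, -5) = 59 + 119*(-7) = 59 - 833 = -774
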